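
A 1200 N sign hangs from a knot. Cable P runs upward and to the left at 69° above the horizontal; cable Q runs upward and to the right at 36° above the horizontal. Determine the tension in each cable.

T_P = 1005 N, T_Q = 445.2 N

ΣF_x = 0: −T_P·cos69° + T_Q·cos36° = 0 → T_Q = 0.442967·T_P.
ΣF_y = 0: T_P·sin69° + T_Q·sin36° = 1200.
Substitute: T_P·(0.93358 + 0.442967·0.587785) = 1200 → T_P = 1005.07 ≈ 1005 N.
Then T_Q = 0.442967 × 1005.07 = 445.2 N.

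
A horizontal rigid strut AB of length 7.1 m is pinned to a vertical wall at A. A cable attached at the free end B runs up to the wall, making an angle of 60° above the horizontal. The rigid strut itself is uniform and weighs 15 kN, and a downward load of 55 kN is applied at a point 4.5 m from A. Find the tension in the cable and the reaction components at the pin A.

ΣM about A: T·sin60°·7.1 − 15·3.55 − 55·4.5 = 0 → T = 300.75/(7.1·0.866025) = 48.9122 ≈ 48.91 kN.
ΣF_x = 0: A_x − T·cos60° = 0 → A_x = 48.9122 × 0.5 = 24.46 kN.
ΣF_y = 0: A_y + T·sin60° − 15 − 55 = 0 → A_y = 70 − 48.9122 × 0.866025 = 27.64 kN.

T = 48.91 kN, A_x = 24.46 kN, A_y = 27.64 kN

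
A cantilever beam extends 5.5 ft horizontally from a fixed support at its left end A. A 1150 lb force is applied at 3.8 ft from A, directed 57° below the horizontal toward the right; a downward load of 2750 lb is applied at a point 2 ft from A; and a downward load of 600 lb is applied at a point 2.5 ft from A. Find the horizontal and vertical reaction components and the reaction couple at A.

A_x = -626.3 lb, A_y = 4314 lb, M_A = 10660 lb·ft

ΣF_x = 0: A_x + 1150·cos57° = 0 → A_x = -626.3 lb.
ΣF_y = 0: A_y − 1150·sin57° − 2750 − 600 = 0 → A_y = 4314 lb.
ΣM about A: M_A − 1150·sin57°·3.8 − 2750·2 − 600·2.5 = 0 → M_A = 10660 lb·ft.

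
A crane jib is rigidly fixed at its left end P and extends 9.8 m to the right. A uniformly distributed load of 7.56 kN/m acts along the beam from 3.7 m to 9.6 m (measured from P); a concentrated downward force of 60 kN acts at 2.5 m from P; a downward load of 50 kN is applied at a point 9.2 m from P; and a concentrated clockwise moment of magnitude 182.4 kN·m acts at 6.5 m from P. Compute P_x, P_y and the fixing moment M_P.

P_x = 0, P_y = 154.6 kN, M_P = 1089 kN·m

Resultant of the distributed load: 7.56 × 5.9 = 44.604 kN at 6.65 m from P.
ΣF_x = 0: P_x = 0.
ΣF_y = 0: P_y − 7.56·5.9 − 60 − 50 = 0 → P_y = 154.6 kN.
ΣM about P: M_P − (7.56·5.9)·6.65 − 60·2.5 − 50·9.2 − 182.4 = 0 → M_P = 1089 kN·m.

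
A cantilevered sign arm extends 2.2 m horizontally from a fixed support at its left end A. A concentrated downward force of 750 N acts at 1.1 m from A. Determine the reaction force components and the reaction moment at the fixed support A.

ΣF_x = 0: A_x = 0.
ΣF_y = 0: A_y − 750 = 0 → A_y = 750.0 N.
ΣM about A: M_A − 750·1.1 = 0 → M_A = 825.0 N·m.

A_x = 0, A_y = 750.0 N, M_A = 825.0 N·m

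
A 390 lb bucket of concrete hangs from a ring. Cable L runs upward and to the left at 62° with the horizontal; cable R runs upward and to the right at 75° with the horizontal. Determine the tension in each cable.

T_L = 148.0 lb, T_R = 268.5 lb

ΣF_x = 0: −T_L·cos62° + T_R·cos75° = 0 → T_R = 1.8139·T_L.
ΣF_y = 0: T_L·sin62° + T_R·sin75° = 390.
Substitute: T_L·(0.882948 + 1.8139·0.965926) = 390 → T_L = 148.005 ≈ 148.0 lb.
Then T_R = 1.8139 × 148.005 = 268.5 lb.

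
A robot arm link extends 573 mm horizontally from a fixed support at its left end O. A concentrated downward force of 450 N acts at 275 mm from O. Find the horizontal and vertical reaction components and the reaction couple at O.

ΣF_x = 0: O_x = 0.
ΣF_y = 0: O_y − 450 = 0 → O_y = 450.0 N.
ΣM about O: M_O − 450·275 = 0 → M_O = 123800 N·mm.

O_x = 0, O_y = 450.0 N, M_O = 123800 N·mm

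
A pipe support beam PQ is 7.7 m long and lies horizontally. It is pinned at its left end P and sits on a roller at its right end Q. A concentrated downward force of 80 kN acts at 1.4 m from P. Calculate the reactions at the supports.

P_x = 0, P_y = 65.45 kN, Q_y = 14.55 kN

Taking moments about P: Q_y·7.7 − 80·1.4 = 0 → Q_y = 112/7.7 = 14.5455 ≈ 14.55 kN.
ΣF_y = 0: P_y + 14.5455 − 80 = 0 → P_y = 65.45 kN.
ΣF_x = 0: no horizontal applied forces, so P_x = 0.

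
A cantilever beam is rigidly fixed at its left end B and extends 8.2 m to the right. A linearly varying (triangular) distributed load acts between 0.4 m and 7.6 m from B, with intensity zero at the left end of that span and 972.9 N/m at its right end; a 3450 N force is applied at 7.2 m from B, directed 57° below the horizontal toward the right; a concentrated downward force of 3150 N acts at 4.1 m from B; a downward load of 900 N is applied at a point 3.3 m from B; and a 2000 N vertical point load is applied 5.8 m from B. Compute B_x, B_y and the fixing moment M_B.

Resultant of the triangular load: ½ × 972.9 × 7.2 = 3502.44 N, acting at 5.2 m from B (one-third of the span from the peak).
ΣF_x = 0: B_x + 3450·cos57° = 0 → B_x = -1879 N.
ΣF_y = 0: B_y − ½·972.9·7.2 − 3450·sin57° − 3150 − 900 − 2000 = 0 → B_y = 12450 N.
ΣM about B: M_B − (½·972.9·7.2)·5.2 − 3450·sin57°·7.2 − 3150·4.1 − 900·3.3 − 2000·5.8 = 0 → M_B = 66530 N·m.

B_x = -1879 N, B_y = 12450 N, M_B = 66530 N·m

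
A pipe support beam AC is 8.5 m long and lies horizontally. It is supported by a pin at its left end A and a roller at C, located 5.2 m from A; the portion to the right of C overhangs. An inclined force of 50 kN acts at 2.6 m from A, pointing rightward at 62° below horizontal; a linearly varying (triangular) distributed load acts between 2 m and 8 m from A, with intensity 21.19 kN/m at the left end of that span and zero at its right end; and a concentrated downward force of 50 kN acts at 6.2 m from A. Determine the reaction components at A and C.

A_x = -23.47 kN, A_y = 27.13 kN, C_y = 130.6 kN

Resultant of the triangular load: ½ × 21.19 × 6 = 63.57 kN, acting at 4 m from A (one-third of the span from the peak).
Taking moments about A: C_y·5.2 − 50·sin62°·2.6 − (½·21.19·6)·4 − 50·6.2 = 0 → C_y = 679.063/5.2 = 130.589 ≈ 130.6 kN.
ΣF_y = 0: A_y + 130.589 − 50·sin62° − ½·21.19·6 − 50 = 0 → A_y = 27.13 kN.
ΣF_x = 0: A_x + 50·cos62° = 0 → A_x = -23.47 kN.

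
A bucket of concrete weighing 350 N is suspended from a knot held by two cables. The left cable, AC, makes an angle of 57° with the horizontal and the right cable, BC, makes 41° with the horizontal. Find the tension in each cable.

T_AC = 266.7 N, T_BC = 192.5 N

ΣF_x = 0: −T_AC·cos57° + T_BC·cos41° = 0 → T_BC = 0.721654·T_AC.
ΣF_y = 0: T_AC·sin57° + T_BC·sin41° = 350.
Substitute: T_AC·(0.838671 + 0.721654·0.656059) = 350 → T_AC = 266.744 ≈ 266.7 N.
Then T_BC = 0.721654 × 266.744 = 192.5 N.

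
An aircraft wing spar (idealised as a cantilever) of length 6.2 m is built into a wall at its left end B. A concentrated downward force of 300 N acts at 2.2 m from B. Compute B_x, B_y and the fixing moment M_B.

B_x = 0, B_y = 300.0 N, M_B = 660.0 N·m

ΣF_x = 0: B_x = 0.
ΣF_y = 0: B_y − 300 = 0 → B_y = 300.0 N.
ΣM about B: M_B − 300·2.2 = 0 → M_B = 660.0 N·m.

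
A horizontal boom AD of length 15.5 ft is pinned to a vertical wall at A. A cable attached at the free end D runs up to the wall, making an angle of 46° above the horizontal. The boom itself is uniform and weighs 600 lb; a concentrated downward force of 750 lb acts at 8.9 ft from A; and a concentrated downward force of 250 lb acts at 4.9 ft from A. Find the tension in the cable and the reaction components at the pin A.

ΣM about A: T·sin46°·15.5 − 600·7.75 − 750·8.9 − 250·4.9 = 0 → T = 12550/(15.5·0.71934) = 1125.58 ≈ 1126 lb.
ΣF_x = 0: A_x − T·cos46° = 0 → A_x = 1125.58 × 0.694658 = 781.9 lb.
ΣF_y = 0: A_y + T·sin46° − 600 − 750 − 250 = 0 → A_y = 1600 − 1125.58 × 0.71934 = 790.3 lb.

T = 1126 lb, A_x = 781.9 lb, A_y = 790.3 lb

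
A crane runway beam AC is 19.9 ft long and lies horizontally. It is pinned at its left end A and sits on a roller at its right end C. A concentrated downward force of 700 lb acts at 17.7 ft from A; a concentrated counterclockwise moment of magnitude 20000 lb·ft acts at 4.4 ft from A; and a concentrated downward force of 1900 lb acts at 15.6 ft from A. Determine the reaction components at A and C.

Moments about A: C_y·19.9 − 700·17.7 + 20000 − 1900·15.6 = 0 → C_y = 22030/19.9 = 1107.04 ≈ 1107 lb.
ΣF_y = 0: A_y + 1107.04 − 700 − 1900 = 0 → A_y = 1493 lb.
ΣF_x = 0: no horizontal applied forces, so A_x = 0.

A_x = 0, A_y = 1493 lb, C_y = 1107 lb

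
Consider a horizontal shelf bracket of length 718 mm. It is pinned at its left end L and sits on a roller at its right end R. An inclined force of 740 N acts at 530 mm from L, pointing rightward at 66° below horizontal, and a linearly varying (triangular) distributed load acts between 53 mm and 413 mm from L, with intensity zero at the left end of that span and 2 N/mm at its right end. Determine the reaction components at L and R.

L_x = -301.0 N, L_y = 390.1 N, R_y = 645.9 N

Resultant of the triangular load: ½ × 2 × 360 = 360 N, acting at 293 mm from L (one-third of the span from the peak).
ΣM about L: R_y·718 − 740·sin66°·530 − (½·2·360)·293 = 0 → R_y = 463773/718 = 645.923 ≈ 645.9 N.
ΣF_y = 0: L_y + 645.923 − 740·sin66° − ½·2·360 = 0 → L_y = 390.1 N.
ΣF_x = 0: L_x + 740·cos66° = 0 → L_x = -301.0 N.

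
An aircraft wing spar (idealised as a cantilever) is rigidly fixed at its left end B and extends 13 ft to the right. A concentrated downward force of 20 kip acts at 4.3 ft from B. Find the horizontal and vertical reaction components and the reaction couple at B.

ΣF_x = 0: B_x = 0.
ΣF_y = 0: B_y − 20 = 0 → B_y = 20.00 kip.
ΣM about B: M_B − 20·4.3 = 0 → M_B = 86.00 kip·ft.

B_x = 0, B_y = 20.00 kip, M_B = 86.00 kip·ft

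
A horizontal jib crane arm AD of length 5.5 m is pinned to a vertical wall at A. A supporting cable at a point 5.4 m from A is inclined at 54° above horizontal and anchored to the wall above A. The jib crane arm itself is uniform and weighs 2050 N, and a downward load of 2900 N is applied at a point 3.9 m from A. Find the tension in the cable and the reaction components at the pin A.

ΣM about A: T·sin54°·5.4 − 2050·2.75 − 2900·3.9 = 0 → T = 16947.5/(5.4·0.809017) = 3879.31 ≈ 3879 N.
ΣF_x = 0: A_x − T·cos54° = 0 → A_x = 3879.31 × 0.587785 = 2280 N.
ΣF_y = 0: A_y + T·sin54° − 2050 − 2900 = 0 → A_y = 4950 − 3879.31 × 0.809017 = 1812 N.

T = 3879 N, A_x = 2280 N, A_y = 1812 N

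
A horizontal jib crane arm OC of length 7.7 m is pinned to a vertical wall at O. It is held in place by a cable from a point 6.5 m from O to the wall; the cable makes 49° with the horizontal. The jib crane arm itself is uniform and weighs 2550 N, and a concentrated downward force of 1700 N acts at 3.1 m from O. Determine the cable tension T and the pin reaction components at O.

ΣM about O: T·sin49°·6.5 − 2550·3.85 − 1700·3.1 = 0 → T = 15087.5/(6.5·0.75471) = 3075.56 ≈ 3076 N.
ΣF_x = 0: O_x − T·cos49° = 0 → O_x = 3075.56 × 0.656059 = 2018 N.
ΣF_y = 0: O_y + T·sin49° − 2550 − 1700 = 0 → O_y = 4250 − 3075.56 × 0.75471 = 1929 N.

T = 3076 N, O_x = 2018 N, O_y = 1929 N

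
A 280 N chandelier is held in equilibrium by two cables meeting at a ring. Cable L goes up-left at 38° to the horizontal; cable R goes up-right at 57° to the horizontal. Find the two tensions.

T_L = 153.1 N, T_R = 221.5 N

ΣF_x = 0: −T_L·cos38° + T_R·cos57° = 0 → T_R = 1.44685·T_L.
ΣF_y = 0: T_L·sin38° + T_R·sin57° = 280.
Substitute: T_L·(0.615661 + 1.44685·0.838671) = 280 → T_L = 153.081 ≈ 153.1 N.
Then T_R = 1.44685 × 153.081 = 221.5 N.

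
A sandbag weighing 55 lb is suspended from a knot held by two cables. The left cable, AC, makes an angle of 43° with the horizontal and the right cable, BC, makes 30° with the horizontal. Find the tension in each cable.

ΣF_x = 0: −T_AC·cos43° + T_BC·cos30° = 0 → T_BC = 0.844495·T_AC.
ΣF_y = 0: T_AC·sin43° + T_BC·sin30° = 55.
Substitute: T_AC·(0.681998 + 0.844495·0.5) = 55 → T_AC = 49.8078 ≈ 49.81 lb.
Then T_BC = 0.844495 × 49.8078 = 42.06 lb.

T_AC = 49.81 lb, T_BC = 42.06 lb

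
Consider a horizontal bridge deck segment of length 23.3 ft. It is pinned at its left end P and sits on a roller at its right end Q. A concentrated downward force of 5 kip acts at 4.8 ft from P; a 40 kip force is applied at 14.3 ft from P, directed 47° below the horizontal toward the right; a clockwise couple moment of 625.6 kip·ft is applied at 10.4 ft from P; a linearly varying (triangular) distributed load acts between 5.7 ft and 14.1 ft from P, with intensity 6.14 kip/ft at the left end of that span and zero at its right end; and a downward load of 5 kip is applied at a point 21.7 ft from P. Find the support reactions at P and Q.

P_x = -27.28 kip, P_y = 5.144 kip, Q_y = 59.90 kip

Resultant of the triangular load: ½ × 6.14 × 8.4 = 25.788 kip, acting at 8.5 ft from P (one-third of the span from the peak).
ΣM about P: Q_y·23.3 − 5·4.8 − 40·sin47°·14.3 − 625.6 − (½·6.14·8.4)·8.5 − 5·21.7 = 0 → Q_y = 1395.63/23.3 = 59.8983 ≈ 59.90 kip.
ΣF_y = 0: P_y + 59.8983 − 5 − 40·sin47° − ½·6.14·8.4 − 5 = 0 → P_y = 5.144 kip.
ΣF_x = 0: P_x + 40·cos47° = 0 → P_x = -27.28 kip.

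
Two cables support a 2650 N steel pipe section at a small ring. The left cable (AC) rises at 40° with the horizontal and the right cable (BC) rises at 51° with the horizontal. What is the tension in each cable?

T_AC = 1668 N, T_BC = 2030 N

ΣF_x = 0: −T_AC·cos40° + T_BC·cos51° = 0 → T_BC = 1.21726·T_AC.
ΣF_y = 0: T_AC·sin40° + T_BC·sin51° = 2650.
Substitute: T_AC·(0.642788 + 1.21726·0.777146) = 2650 → T_AC = 1667.95 ≈ 1668 N.
Then T_BC = 1.21726 × 1667.95 = 2030 N.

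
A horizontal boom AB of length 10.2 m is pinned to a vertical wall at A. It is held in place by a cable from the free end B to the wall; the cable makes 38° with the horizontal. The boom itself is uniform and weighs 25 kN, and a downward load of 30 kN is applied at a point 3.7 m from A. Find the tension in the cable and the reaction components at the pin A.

T = 37.98 kN, A_x = 29.93 kN, A_y = 31.62 kN

ΣM about A: T·sin38°·10.2 − 25·5.1 − 30·3.7 = 0 → T = 238.5/(10.2·0.615661) = 37.9793 ≈ 37.98 kN.
ΣF_x = 0: A_x − T·cos38° = 0 → A_x = 37.9793 × 0.788011 = 29.93 kN.
ΣF_y = 0: A_y + T·sin38° − 25 − 30 = 0 → A_y = 55 − 37.9793 × 0.615661 = 31.62 kN.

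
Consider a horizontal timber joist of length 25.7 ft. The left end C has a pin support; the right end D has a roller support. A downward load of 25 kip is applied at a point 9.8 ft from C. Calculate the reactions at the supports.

C_x = 0, C_y = 15.47 kip, D_y = 9.533 kip

Moments about C: D_y·25.7 − 25·9.8 = 0 → D_y = 245/25.7 = 9.53307 ≈ 9.533 kip.
ΣF_y = 0: C_y + 9.53307 − 25 = 0 → C_y = 15.47 kip.
ΣF_x = 0: no horizontal applied forces, so C_x = 0.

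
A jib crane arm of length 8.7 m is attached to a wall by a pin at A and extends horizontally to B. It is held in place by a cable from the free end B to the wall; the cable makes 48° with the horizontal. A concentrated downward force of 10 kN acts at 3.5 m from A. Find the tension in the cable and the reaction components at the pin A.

ΣM about A: T·sin48°·8.7 − 10·3.5 = 0 → T = 35/(8.7·0.743145) = 5.41346 ≈ 5.413 kN.
ΣF_x = 0: A_x − T·cos48° = 0 → A_x = 5.41346 × 0.669131 = 3.622 kN.
ΣF_y = 0: A_y + T·sin48° − 10 = 0 → A_y = 10 − 5.41346 × 0.743145 = 5.977 kN.

T = 5.413 kN, A_x = 3.622 kN, A_y = 5.977 kN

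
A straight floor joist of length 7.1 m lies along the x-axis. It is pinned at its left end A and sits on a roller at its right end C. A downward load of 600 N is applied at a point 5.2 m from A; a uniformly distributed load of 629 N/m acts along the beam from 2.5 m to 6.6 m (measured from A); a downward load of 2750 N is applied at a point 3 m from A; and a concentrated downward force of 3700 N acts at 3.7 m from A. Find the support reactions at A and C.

Resultant of the distributed load: 629 × 4.1 = 2578.9 N at 4.55 m from A.
Taking moments about A: C_y·7.1 − 600·5.2 − (629·4.1)·4.55 − 2750·3 − 3700·3.7 = 0 → C_y = 36793.995/7.1 = 5182.25 ≈ 5182 N.
ΣF_y = 0: A_y + 5182.25 − 600 − 629·4.1 − 2750 − 3700 = 0 → A_y = 4447 N.
ΣF_x = 0: no horizontal applied forces, so A_x = 0.

A_x = 0, A_y = 4447 N, C_y = 5182 N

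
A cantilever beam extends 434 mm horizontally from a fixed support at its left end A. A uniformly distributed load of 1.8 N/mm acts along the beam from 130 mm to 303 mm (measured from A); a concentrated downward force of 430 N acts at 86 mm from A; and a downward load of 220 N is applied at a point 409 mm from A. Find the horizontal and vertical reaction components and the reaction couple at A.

Resultant of the distributed load: 1.8 × 173 = 311.4 N at 216.5 mm from A.
ΣF_x = 0: A_x = 0.
ΣF_y = 0: A_y − 1.8·173 − 430 − 220 = 0 → A_y = 961.4 N.
ΣM about A: M_A − (1.8·173)·216.5 − 430·86 − 220·409 = 0 → M_A = 194400 N·mm.

A_x = 0, A_y = 961.4 N, M_A = 194400 N·mm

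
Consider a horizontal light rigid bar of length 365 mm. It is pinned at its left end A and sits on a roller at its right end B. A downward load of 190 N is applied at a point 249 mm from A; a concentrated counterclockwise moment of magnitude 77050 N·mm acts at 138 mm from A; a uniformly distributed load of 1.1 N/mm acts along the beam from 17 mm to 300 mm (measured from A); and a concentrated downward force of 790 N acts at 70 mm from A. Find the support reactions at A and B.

A_x = 0, A_y = 1086 N, B_y = 205.2 N

Resultant of the distributed load: 1.1 × 283 = 311.3 N at 158.5 mm from A.
ΣM about A: B_y·365 − 190·249 + 77050 − (1.1·283)·158.5 − 790·70 = 0 → B_y = 74901.05/365 = 205.208 ≈ 205.2 N.
ΣF_y = 0: A_y + 205.208 − 190 − 1.1·283 − 790 = 0 → A_y = 1086 N.
ΣF_x = 0: no horizontal applied forces, so A_x = 0.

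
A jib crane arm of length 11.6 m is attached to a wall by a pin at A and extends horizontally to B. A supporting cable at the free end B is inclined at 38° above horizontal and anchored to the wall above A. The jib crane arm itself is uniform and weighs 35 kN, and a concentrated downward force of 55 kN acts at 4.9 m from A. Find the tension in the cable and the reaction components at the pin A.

T = 66.16 kN, A_x = 52.14 kN, A_y = 49.27 kN

ΣM about A: T·sin38°·11.6 − 35·5.8 − 55·4.9 = 0 → T = 472.5/(11.6·0.615661) = 66.161 ≈ 66.16 kN.
ΣF_x = 0: A_x − T·cos38° = 0 → A_x = 66.161 × 0.788011 = 52.14 kN.
ΣF_y = 0: A_y + T·sin38° − 35 − 55 = 0 → A_y = 90 − 66.161 × 0.615661 = 49.27 kN.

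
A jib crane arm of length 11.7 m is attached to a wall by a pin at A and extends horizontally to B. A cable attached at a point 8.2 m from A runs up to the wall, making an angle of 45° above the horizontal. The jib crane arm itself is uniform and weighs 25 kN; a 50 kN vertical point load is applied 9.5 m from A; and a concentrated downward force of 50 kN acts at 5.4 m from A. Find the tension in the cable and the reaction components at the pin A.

ΣM about A: T·sin45°·8.2 − 25·5.85 − 50·9.5 − 50·5.4 = 0 → T = 891.25/(8.2·0.707107) = 153.709 ≈ 153.7 kN.
ΣF_x = 0: A_x − T·cos45° = 0 → A_x = 153.709 × 0.707107 = 108.7 kN.
ΣF_y = 0: A_y + T·sin45° − 25 − 50 − 50 = 0 → A_y = 125 − 153.709 × 0.707107 = 16.31 kN.

T = 153.7 kN, A_x = 108.7 kN, A_y = 16.31 kN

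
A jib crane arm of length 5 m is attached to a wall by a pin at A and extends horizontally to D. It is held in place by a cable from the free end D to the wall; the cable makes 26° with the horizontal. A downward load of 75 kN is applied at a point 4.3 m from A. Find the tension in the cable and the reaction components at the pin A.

ΣM about A: T·sin26°·5 − 75·4.3 = 0 → T = 322.5/(5·0.438371) = 147.136 ≈ 147.1 kN.
ΣF_x = 0: A_x − T·cos26° = 0 → A_x = 147.136 × 0.898794 = 132.2 kN.
ΣF_y = 0: A_y + T·sin26° − 75 = 0 → A_y = 75 − 147.136 × 0.438371 = 10.50 kN.

T = 147.1 kN, A_x = 132.2 kN, A_y = 10.50 kN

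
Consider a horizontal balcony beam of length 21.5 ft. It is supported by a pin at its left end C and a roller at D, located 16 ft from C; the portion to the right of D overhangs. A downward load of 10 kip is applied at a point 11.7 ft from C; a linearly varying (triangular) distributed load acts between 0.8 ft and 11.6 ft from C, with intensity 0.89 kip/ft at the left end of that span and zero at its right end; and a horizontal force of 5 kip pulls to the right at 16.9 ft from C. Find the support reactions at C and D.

Resultant of the triangular load: ½ × 0.89 × 10.8 = 4.806 kip, acting at 4.4 ft from C (one-third of the span from the peak).
Moments about C: D_y·16 − 10·11.7 − (½·0.89·10.8)·4.4 = 0 → D_y = 138.1464/16 = 8.63415 ≈ 8.634 kip.
ΣF_y = 0: C_y + 8.63415 − 10 − ½·0.89·10.8 = 0 → C_y = 6.172 kip.
ΣF_x = 0: C_x + 5 = 0 → C_x = -5.000 kip.

C_x = -5.000 kip, C_y = 6.172 kip, D_y = 8.634 kip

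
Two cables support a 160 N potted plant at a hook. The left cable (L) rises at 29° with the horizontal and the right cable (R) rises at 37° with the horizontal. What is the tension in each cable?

T_L = 139.9 N, T_R = 153.2 N

ΣF_x = 0: −T_L·cos29° + T_R·cos37° = 0 → T_R = 1.09514·T_L.
ΣF_y = 0: T_L·sin29° + T_R·sin37° = 160.
Substitute: T_L·(0.48481 + 1.09514·0.601815) = 160 → T_L = 139.875 ≈ 139.9 N.
Then T_R = 1.09514 × 139.875 = 153.2 N.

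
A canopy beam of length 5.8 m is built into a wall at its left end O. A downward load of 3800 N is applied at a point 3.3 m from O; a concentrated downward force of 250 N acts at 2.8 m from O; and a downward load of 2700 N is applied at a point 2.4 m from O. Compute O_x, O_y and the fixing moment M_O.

O_x = 0, O_y = 6750 N, M_O = 19720 N·m

ΣF_x = 0: O_x = 0.
ΣF_y = 0: O_y − 3800 − 250 − 2700 = 0 → O_y = 6750 N.
ΣM about O: M_O − 3800·3.3 − 250·2.8 − 2700·2.4 = 0 → M_O = 19720 N·m.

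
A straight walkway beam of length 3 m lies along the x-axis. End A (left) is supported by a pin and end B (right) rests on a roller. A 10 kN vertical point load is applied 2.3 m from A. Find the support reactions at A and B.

ΣM about A: B_y·3 − 10·2.3 = 0 → B_y = 23/3 = 7.66667 ≈ 7.667 kN.
ΣF_y = 0: A_y + 7.66667 − 10 = 0 → A_y = 2.333 kN.
ΣF_x = 0: no horizontal applied forces, so A_x = 0.

A_x = 0, A_y = 2.333 kN, B_y = 7.667 kN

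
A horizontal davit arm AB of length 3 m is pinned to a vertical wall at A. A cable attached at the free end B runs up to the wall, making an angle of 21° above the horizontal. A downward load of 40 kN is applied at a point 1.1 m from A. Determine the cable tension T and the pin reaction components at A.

T = 40.93 kN, A_x = 38.21 kN, A_y = 25.33 kN

ΣM about A: T·sin21°·3 − 40·1.1 = 0 → T = 44/(3·0.358368) = 40.9263 ≈ 40.93 kN.
ΣF_x = 0: A_x − T·cos21° = 0 → A_x = 40.9263 × 0.93358 = 38.21 kN.
ΣF_y = 0: A_y + T·sin21° − 40 = 0 → A_y = 40 − 40.9263 × 0.358368 = 25.33 kN.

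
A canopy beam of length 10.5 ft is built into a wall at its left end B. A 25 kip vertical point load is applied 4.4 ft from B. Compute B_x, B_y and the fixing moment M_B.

ΣF_x = 0: B_x = 0.
ΣF_y = 0: B_y − 25 = 0 → B_y = 25.00 kip.
ΣM about B: M_B − 25·4.4 = 0 → M_B = 110.0 kip·ft.

B_x = 0, B_y = 25.00 kip, M_B = 110.0 kip·ft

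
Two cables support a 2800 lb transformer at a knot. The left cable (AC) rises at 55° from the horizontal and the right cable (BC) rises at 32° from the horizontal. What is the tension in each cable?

ΣF_x = 0: −T_AC·cos55° + T_BC·cos32° = 0 → T_BC = 0.676349·T_AC.
ΣF_y = 0: T_AC·sin55° + T_BC·sin32° = 2800.
Substitute: T_AC·(0.819152 + 0.676349·0.529919) = 2800 → T_AC = 2377.79 ≈ 2378 lb.
Then T_BC = 0.676349 × 2377.79 = 1608 lb.

T_AC = 2378 lb, T_BC = 1608 lb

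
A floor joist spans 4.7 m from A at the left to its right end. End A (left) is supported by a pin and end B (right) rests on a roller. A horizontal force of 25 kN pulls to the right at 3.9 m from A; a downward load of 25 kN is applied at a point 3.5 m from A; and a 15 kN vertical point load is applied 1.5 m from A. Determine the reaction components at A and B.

ΣM about A: B_y·4.7 − 25·3.5 − 15·1.5 = 0 → B_y = 110/4.7 = 23.4043 ≈ 23.40 kN.
ΣF_y = 0: A_y + 23.4043 − 25 − 15 = 0 → A_y = 16.60 kN.
ΣF_x = 0: A_x + 25 = 0 → A_x = -25.00 kN.

A_x = -25.00 kN, A_y = 16.60 kN, B_y = 23.40 kN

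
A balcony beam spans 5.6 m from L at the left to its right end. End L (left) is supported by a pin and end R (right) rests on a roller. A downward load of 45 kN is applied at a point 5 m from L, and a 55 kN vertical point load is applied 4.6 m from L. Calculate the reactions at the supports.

Moments about L: R_y·5.6 − 45·5 − 55·4.6 = 0 → R_y = 478/5.6 = 85.3571 ≈ 85.36 kN.
ΣF_y = 0: L_y + 85.3571 − 45 − 55 = 0 → L_y = 14.64 kN.
ΣF_x = 0: no horizontal applied forces, so L_x = 0.

L_x = 0, L_y = 14.64 kN, R_y = 85.36 kN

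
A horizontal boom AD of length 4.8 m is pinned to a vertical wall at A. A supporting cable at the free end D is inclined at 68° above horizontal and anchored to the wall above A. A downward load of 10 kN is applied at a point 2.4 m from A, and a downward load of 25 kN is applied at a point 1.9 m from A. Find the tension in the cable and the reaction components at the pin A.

T = 16.07 kN, A_x = 6.018 kN, A_y = 20.10 kN

ΣM about A: T·sin68°·4.8 − 10·2.4 − 25·1.9 = 0 → T = 71.5/(4.8·0.927184) = 16.0657 ≈ 16.07 kN.
ΣF_x = 0: A_x − T·cos68° = 0 → A_x = 16.0657 × 0.374607 = 6.018 kN.
ΣF_y = 0: A_y + T·sin68° − 10 − 25 = 0 → A_y = 35 − 16.0657 × 0.927184 = 20.10 kN.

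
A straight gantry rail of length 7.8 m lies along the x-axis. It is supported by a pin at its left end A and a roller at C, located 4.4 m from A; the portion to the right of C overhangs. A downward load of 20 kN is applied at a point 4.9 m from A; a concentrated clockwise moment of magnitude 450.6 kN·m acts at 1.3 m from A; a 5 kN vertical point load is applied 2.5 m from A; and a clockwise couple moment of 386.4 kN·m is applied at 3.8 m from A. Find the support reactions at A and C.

A_x = 0, A_y = -190.3 kN, C_y = 215.3 kN

ΣM about A: C_y·4.4 − 20·4.9 − 450.6 − 5·2.5 − 386.4 = 0 → C_y = 947.5/4.4 = 215.341 ≈ 215.3 kN.
ΣF_y = 0: A_y + 215.341 − 20 − 5 = 0 → A_y = -190.3 kN.
ΣF_x = 0: no horizontal applied forces, so A_x = 0.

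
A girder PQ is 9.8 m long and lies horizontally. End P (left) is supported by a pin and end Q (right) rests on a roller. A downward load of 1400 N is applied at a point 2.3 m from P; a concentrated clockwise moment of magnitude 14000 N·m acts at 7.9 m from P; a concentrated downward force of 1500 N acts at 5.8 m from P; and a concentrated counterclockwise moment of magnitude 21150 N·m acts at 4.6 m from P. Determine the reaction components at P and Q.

Taking moments about P: Q_y·9.8 − 1400·2.3 − 14000 − 1500·5.8 + 21150 = 0 → Q_y = 4770/9.8 = 486.735 ≈ 486.7 N.
ΣF_y = 0: P_y + 486.735 − 1400 − 1500 = 0 → P_y = 2413 N.
ΣF_x = 0: no horizontal applied forces, so P_x = 0.

P_x = 0, P_y = 2413 N, Q_y = 486.7 N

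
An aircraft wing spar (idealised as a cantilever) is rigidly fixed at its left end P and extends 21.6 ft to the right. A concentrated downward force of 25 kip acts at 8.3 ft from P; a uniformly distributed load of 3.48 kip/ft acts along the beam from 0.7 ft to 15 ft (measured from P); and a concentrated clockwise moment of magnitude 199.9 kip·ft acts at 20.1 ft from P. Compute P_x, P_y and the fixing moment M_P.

Resultant of the distributed load: 3.48 × 14.3 = 49.764 kip at 7.85 ft from P.
ΣF_x = 0: P_x = 0.
ΣF_y = 0: P_y − 25 − 3.48·14.3 = 0 → P_y = 74.76 kip.
ΣM about P: M_P − 25·8.3 − (3.48·14.3)·7.85 − 199.9 = 0 → M_P = 798.0 kip·ft.

P_x = 0, P_y = 74.76 kip, M_P = 798.0 kip·ft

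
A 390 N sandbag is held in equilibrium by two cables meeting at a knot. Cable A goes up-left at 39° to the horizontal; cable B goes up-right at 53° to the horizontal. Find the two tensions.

ΣF_x = 0: −T_A·cos39° + T_B·cos53° = 0 → T_B = 1.29134·T_A.
ΣF_y = 0: T_A·sin39° + T_B·sin53° = 390.
Substitute: T_A·(0.62932 + 1.29134·0.798636) = 390 → T_A = 234.851 ≈ 234.9 N.
Then T_B = 1.29134 × 234.851 = 303.3 N.

T_A = 234.9 N, T_B = 303.3 N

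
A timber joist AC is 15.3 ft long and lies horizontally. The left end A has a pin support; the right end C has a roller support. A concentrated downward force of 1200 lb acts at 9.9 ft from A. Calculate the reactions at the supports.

A_x = 0, A_y = 423.5 lb, C_y = 776.5 lb

Moments about A: C_y·15.3 − 1200·9.9 = 0 → C_y = 11880/15.3 = 776.471 ≈ 776.5 lb.
ΣF_y = 0: A_y + 776.471 − 1200 = 0 → A_y = 423.5 lb.
ΣF_x = 0: no horizontal applied forces, so A_x = 0.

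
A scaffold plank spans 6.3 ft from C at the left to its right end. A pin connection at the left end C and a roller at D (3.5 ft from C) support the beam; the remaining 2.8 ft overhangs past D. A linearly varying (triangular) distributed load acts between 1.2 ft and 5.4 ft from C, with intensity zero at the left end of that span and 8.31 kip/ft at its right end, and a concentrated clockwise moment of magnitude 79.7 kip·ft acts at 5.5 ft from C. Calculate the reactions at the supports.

C_x = 0, C_y = -25.26 kip, D_y = 42.72 kip

Resultant of the triangular load: ½ × 8.31 × 4.2 = 17.451 kip, acting at 4 ft from C (one-third of the span from the peak).
Taking moments about C: D_y·3.5 − (½·8.31·4.2)·4 − 79.7 = 0 → D_y = 149.504/3.5 = 42.7154 ≈ 42.72 kip.
ΣF_y = 0: C_y + 42.7154 − ½·8.31·4.2 = 0 → C_y = -25.26 kip.
ΣF_x = 0: no horizontal applied forces, so C_x = 0.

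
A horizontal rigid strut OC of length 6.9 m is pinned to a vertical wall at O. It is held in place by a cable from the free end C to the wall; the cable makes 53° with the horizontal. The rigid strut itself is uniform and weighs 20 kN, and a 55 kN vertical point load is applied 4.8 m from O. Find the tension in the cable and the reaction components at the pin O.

ΣM about O: T·sin53°·6.9 − 20·3.45 − 55·4.8 = 0 → T = 333/(6.9·0.798636) = 60.4291 ≈ 60.43 kN.
ΣF_x = 0: O_x − T·cos53° = 0 → O_x = 60.4291 × 0.601815 = 36.37 kN.
ΣF_y = 0: O_y + T·sin53° − 20 − 55 = 0 → O_y = 75 − 60.4291 × 0.798636 = 26.74 kN.

T = 60.43 kN, O_x = 36.37 kN, O_y = 26.74 kN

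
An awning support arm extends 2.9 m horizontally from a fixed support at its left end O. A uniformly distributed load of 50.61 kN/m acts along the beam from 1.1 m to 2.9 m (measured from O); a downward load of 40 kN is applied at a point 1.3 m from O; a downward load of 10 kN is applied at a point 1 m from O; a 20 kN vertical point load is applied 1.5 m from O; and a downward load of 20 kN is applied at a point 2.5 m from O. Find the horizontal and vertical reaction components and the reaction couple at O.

Resultant of the distributed load: 50.61 × 1.8 = 91.098 kN at 2 m from O.
ΣF_x = 0: O_x = 0.
ΣF_y = 0: O_y − 50.61·1.8 − 40 − 10 − 20 − 20 = 0 → O_y = 181.1 kN.
ΣM about O: M_O − (50.61·1.8)·2 − 40·1.3 − 10·1 − 20·1.5 − 20·2.5 = 0 → M_O = 324.2 kN·m.

O_x = 0, O_y = 181.1 kN, M_O = 324.2 kN·m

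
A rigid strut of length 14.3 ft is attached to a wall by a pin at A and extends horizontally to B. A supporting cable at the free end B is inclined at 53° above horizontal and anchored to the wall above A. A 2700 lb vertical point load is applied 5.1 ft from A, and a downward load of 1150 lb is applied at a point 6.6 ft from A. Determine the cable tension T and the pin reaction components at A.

ΣM about A: T·sin53°·14.3 − 2700·5.1 − 1150·6.6 = 0 → T = 21360/(14.3·0.798636) = 1870.32 ≈ 1870 lb.
ΣF_x = 0: A_x − T·cos53° = 0 → A_x = 1870.32 × 0.601815 = 1126 lb.
ΣF_y = 0: A_y + T·sin53° − 2700 − 1150 = 0 → A_y = 3850 − 1870.32 × 0.798636 = 2356 lb.

T = 1870 lb, A_x = 1126 lb, A_y = 2356 lb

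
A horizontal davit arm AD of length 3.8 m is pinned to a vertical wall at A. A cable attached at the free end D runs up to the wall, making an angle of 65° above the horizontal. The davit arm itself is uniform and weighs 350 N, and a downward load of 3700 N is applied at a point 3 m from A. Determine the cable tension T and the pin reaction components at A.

ΣM about A: T·sin65°·3.8 − 350·1.9 − 3700·3 = 0 → T = 11765/(3.8·0.906308) = 3416.12 ≈ 3416 N.
ΣF_x = 0: A_x − T·cos65° = 0 → A_x = 3416.12 × 0.422618 = 1444 N.
ΣF_y = 0: A_y + T·sin65° − 350 − 3700 = 0 → A_y = 4050 − 3416.12 × 0.906308 = 953.9 N.

T = 3416 N, A_x = 1444 N, A_y = 953.9 N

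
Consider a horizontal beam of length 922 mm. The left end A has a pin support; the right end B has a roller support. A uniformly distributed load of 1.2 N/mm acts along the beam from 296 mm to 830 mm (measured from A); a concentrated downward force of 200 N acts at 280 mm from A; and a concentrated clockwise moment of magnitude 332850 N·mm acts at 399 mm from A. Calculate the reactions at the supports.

A_x = 0, A_y = 27.76 N, B_y = 813.0 N

Resultant of the distributed load: 1.2 × 534 = 640.8 N at 563 mm from A.
ΣM about A: B_y·922 − (1.2·534)·563 − 200·280 − 332850 = 0 → B_y = 749620.4/922 = 813.037 ≈ 813.0 N.
ΣF_y = 0: A_y + 813.037 − 1.2·534 − 200 = 0 → A_y = 27.76 N.
ΣF_x = 0: no horizontal applied forces, so A_x = 0.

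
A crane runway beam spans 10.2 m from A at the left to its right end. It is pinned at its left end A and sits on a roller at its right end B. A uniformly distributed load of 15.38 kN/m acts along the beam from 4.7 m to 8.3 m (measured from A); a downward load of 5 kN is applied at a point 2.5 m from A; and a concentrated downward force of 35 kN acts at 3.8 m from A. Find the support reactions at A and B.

A_x = 0, A_y = 45.82 kN, B_y = 49.55 kN

Resultant of the distributed load: 15.38 × 3.6 = 55.368 kN at 6.5 m from A.
Moments about A: B_y·10.2 − (15.38·3.6)·6.5 − 5·2.5 − 35·3.8 = 0 → B_y = 505.392/10.2 = 49.5482 ≈ 49.55 kN.
ΣF_y = 0: A_y + 49.5482 − 15.38·3.6 − 5 − 35 = 0 → A_y = 45.82 kN.
ΣF_x = 0: no horizontal applied forces, so A_x = 0.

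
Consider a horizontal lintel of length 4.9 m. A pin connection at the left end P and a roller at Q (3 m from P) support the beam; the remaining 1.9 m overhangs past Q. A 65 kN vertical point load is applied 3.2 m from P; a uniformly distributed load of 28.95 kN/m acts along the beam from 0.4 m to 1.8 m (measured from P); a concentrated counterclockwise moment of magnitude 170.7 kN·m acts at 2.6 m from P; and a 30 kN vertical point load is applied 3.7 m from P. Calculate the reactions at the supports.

P_x = 0, P_y = 71.24 kN, Q_y = 64.29 kN

Resultant of the distributed load: 28.95 × 1.4 = 40.53 kN at 1.1 m from P.
ΣM about P: Q_y·3 − 65·3.2 − (28.95·1.4)·1.1 + 170.7 − 30·3.7 = 0 → Q_y = 192.883/3 = 64.2943 ≈ 64.29 kN.
ΣF_y = 0: P_y + 64.2943 − 65 − 28.95·1.4 − 30 = 0 → P_y = 71.24 kN.
ΣF_x = 0: no horizontal applied forces, so P_x = 0.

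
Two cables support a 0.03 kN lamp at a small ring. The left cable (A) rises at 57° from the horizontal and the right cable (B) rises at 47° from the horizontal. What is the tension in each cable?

T_A = 0.02109 kN, T_B = 0.01684 kN

ΣF_x = 0: −T_A·cos57° + T_B·cos47° = 0 → T_B = 0.798593·T_A.
ΣF_y = 0: T_A·sin57° + T_B·sin47° = 0.03.
Substitute: T_A·(0.838671 + 0.798593·0.731354) = 0.03 → T_A = 0.0210863 ≈ 0.02109 kN.
Then T_B = 0.798593 × 0.0210863 = 0.01684 kN.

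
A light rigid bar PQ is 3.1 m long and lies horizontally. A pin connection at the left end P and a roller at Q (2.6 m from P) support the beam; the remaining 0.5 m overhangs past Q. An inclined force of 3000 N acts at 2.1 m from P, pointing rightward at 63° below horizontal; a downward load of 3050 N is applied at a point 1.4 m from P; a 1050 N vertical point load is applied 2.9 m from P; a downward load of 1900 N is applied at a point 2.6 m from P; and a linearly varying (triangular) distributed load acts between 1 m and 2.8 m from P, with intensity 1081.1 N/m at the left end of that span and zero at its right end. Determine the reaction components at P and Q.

P_x = -1362 N, P_y = 2175 N, Q_y = 7471 N

Resultant of the triangular load: ½ × 1081.1 × 1.8 = 972.99 N, acting at 1.6 m from P (one-third of the span from the peak).
ΣM about P: Q_y·2.6 − 3000·sin63°·2.1 − 3050·1.4 − 1050·2.9 − 1900·2.6 − (½·1081.1·1.8)·1.6 = 0 → Q_y = 19425.1/2.6 = 7471.19 ≈ 7471 N.
ΣF_y = 0: P_y + 7471.19 − 3000·sin63° − 3050 − 1050 − 1900 − ½·1081.1·1.8 = 0 → P_y = 2175 N.
ΣF_x = 0: P_x + 3000·cos63° = 0 → P_x = -1362 N.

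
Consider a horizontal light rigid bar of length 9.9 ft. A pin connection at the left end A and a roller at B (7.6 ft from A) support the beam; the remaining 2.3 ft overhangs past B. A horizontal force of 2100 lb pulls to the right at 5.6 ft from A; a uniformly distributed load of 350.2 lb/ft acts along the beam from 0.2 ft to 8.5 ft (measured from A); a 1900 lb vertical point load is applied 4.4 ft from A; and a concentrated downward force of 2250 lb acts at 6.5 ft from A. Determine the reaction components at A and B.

A_x = -2100 lb, A_y = 2369 lb, B_y = 4688 lb

Resultant of the distributed load: 350.2 × 8.3 = 2906.66 lb at 4.35 ft from A.
Taking moments about A: B_y·7.6 − (350.2·8.3)·4.35 − 1900·4.4 − 2250·6.5 = 0 → B_y = 35628.971/7.6 = 4688.02 ≈ 4688 lb.
ΣF_y = 0: A_y + 4688.02 − 350.2·8.3 − 1900 − 2250 = 0 → A_y = 2369 lb.
ΣF_x = 0: A_x + 2100 = 0 → A_x = -2100 lb.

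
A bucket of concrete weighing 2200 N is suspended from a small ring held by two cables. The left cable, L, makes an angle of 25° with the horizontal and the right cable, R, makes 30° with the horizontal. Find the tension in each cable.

ΣF_x = 0: −T_L·cos25° + T_R·cos30° = 0 → T_R = 1.04651·T_L.
ΣF_y = 0: T_L·sin25° + T_R·sin30° = 2200.
Substitute: T_L·(0.422618 + 1.04651·0.5) = 2200 → T_L = 2325.89 ≈ 2326 N.
Then T_R = 1.04651 × 2325.89 = 2434 N.

T_L = 2326 N, T_R = 2434 N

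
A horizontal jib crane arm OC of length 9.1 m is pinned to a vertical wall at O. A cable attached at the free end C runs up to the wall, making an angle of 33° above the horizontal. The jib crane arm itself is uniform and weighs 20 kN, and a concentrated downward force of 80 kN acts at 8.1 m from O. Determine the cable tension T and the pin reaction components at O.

ΣM about O: T·sin33°·9.1 − 20·4.55 − 80·8.1 = 0 → T = 739/(9.1·0.544639) = 149.106 ≈ 149.1 kN.
ΣF_x = 0: O_x − T·cos33° = 0 → O_x = 149.106 × 0.838671 = 125.1 kN.
ΣF_y = 0: O_y + T·sin33° − 20 − 80 = 0 → O_y = 100 − 149.106 × 0.544639 = 18.79 kN.

T = 149.1 kN, O_x = 125.1 kN, O_y = 18.79 kN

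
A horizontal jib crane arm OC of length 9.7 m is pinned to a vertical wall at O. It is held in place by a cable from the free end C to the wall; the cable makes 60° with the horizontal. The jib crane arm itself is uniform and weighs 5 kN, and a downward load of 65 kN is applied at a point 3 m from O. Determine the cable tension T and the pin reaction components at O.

T = 26.10 kN, O_x = 13.05 kN, O_y = 47.40 kN

ΣM about O: T·sin60°·9.7 − 5·4.85 − 65·3 = 0 → T = 219.25/(9.7·0.866025) = 26.0998 ≈ 26.10 kN.
ΣF_x = 0: O_x − T·cos60° = 0 → O_x = 26.0998 × 0.5 = 13.05 kN.
ΣF_y = 0: O_y + T·sin60° − 5 − 65 = 0 → O_y = 70 − 26.0998 × 0.866025 = 47.40 kN.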